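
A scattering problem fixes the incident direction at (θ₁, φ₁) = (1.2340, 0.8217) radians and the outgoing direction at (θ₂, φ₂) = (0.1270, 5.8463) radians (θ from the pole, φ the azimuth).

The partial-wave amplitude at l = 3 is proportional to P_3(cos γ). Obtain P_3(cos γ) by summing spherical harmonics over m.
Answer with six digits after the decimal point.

-0.425693

Summing Y*_{l m}(θ₁,φ₁)·Y_{l m}(θ₂,φ₂) over m ∈ [−3, 3]; prefactor 4π/(2·3+1) = 1.795196:
  term(m=-3) = -0.000240-0.000176i   from Y*(Ω₁)=-0.273528+0.219610i, Y(Ω₂)=+0.000218+0.000819i
  term(m=-2) = -0.003969+0.002860i   from Y*(Ω₁)=-0.021823+0.300055i, Y(Ω₂)=+0.010440+0.012470i
  term(m=-1) = -0.006824-0.021144i   from Y*(Ω₁)=-0.094295-0.101402i, Y(Ω₂)=+0.145381+0.067890i
  term(m=+0) = -0.215062-0.000000i   from Y*(Ω₁)=-0.302627-0.000000i, Y(Ω₂)=+0.710650+0.000000i
  term(m=+1) = -0.006824+0.021144i   from Y*(Ω₁)=+0.094295-0.101402i, Y(Ω₂)=-0.145381+0.067890i
  term(m=+2) = -0.003969-0.002860i   from Y*(Ω₁)=-0.021823-0.300055i, Y(Ω₂)=+0.010440-0.012470i
  term(m=+3) = -0.000240+0.000176i   from Y*(Ω₁)=+0.273528+0.219610i, Y(Ω₂)=-0.000218+0.000819i
Total Σ_m = -0.237129+0.000000i. Multiply by 1.795196: -0.425693+0.000000i. P_3(cos γ) = -0.425693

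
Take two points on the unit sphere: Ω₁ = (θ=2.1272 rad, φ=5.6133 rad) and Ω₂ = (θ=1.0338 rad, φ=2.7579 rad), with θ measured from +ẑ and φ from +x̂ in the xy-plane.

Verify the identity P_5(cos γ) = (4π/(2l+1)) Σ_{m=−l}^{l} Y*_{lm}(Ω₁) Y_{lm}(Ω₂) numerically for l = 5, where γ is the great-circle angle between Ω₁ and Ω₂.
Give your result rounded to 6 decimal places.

Expand P_5 via completeness: Σ_{m} conj(Y_{5,m}) at Ω₁ times Y_{5,m} at Ω₂ —
  m=-5: Y*=(-0.200512, 0.042284)  Y=(0.074066, -0.204382)  product (-0.006209, 0.044113)
  m=-4: Y*=(0.360775, 0.179668)  Y=(0.014741, 0.409007)  product (-0.068167, 0.150208)
  m=-3: Y*=(-0.135939, -0.289609)  Y=(-0.121200, -0.271606)  product (-0.062184, 0.072023)
  m=-2: Y*=(0.024121, -0.102544)  Y=(-0.099016, -0.095511)  product (-0.012182, 0.007850)
  m=-1: Y*=(-0.271009, 0.214657)  Y=(0.312749, 0.126257)  product (-0.111860, 0.032917)
  m=+0: Y*=(-0.023256, -0.000000)  Y=(0.059588, 0.000000)  product (-0.001386, -0.000000)
  m=+1: Y*=(0.271009, 0.214657)  Y=(-0.312749, 0.126257)  product (-0.111860, -0.032917)
  m=+2: Y*=(0.024121, 0.102544)  Y=(-0.099016, 0.095511)  product (-0.012182, -0.007850)
  m=+3: Y*=(0.135939, -0.289609)  Y=(0.121200, -0.271606)  product (-0.062184, -0.072023)
  m=+4: Y*=(0.360775, -0.179668)  Y=(0.014741, -0.409007)  product (-0.068167, -0.150208)
  m=+5: Y*=(0.200512, 0.042284)  Y=(-0.074066, -0.204382)  product (-0.006209, -0.044113)
Total Σ_m = (-0.522590, 0.000000). Multiply by 1.142397: (-0.597006, 0.000000). P_5(cos γ) = -0.597006

-0.597006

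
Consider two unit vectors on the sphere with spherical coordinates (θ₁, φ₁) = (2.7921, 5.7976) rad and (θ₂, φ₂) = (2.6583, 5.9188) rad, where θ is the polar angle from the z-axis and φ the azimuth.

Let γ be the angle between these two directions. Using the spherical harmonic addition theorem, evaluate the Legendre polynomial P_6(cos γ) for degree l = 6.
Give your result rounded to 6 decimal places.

0.798299

Summing Y*_{l m}(θ₁,φ₁)·Y_{l m}(θ₂,φ₂) over m ∈ [−6, 6]; prefactor 4π/(2·6+1) = 0.966644:
  [-6]  conj(Y_{6,-6})(Ω₁) = (-0.000759, -0.000176) ; Y_{6,-6}(Ω₂) = (-0.002809, 0.003972) ; Δ = (0.000003, -0.000003)
  [-5]  conj(Y_{6,-5})(Ω₁) = (0.005595, 0.004845) ; Y_{6,-5}(Ω₂) = (0.007979, -0.031103) ; Δ = (0.000195, -0.000135)
  [-4]  conj(Y_{6,-4})(Ω₁) = (-0.015511, -0.039809) ; Y_{6,-4}(Ω₂) = (0.014336, 0.126040) ; Δ = (0.004795, -0.002526)
  [-3]  conj(Y_{6,-3})(Ω₁) = (-0.018763, 0.163813) ; Y_{6,-3}(Ω₂) = (-0.149651, -0.289116) ; Δ = (0.050169, -0.019090)
  [-2]  conj(Y_{6,-2})(Ω₁) = (0.233303, -0.341292) ; Y_{6,-2}(Ω₂) = (0.376375, 0.335992) ; Δ = (0.202481, -0.050066)
  [-1]  conj(Y_{6,-1})(Ω₁) = (-0.496144, 0.261830) ; Y_{6,-1}(Ω₂) = (-0.279535, -0.106620) ; Δ = (0.166606, -0.020292)
  [+0]  conj(Y_{6,0})(Ω₁) = (0.071581, -0.000000) ; Y_{6,0}(Ω₂) = (-0.316440, 0.000000) ; Δ = (-0.022651, 0.000000)
  [+1]  conj(Y_{6,1})(Ω₁) = (0.496144, 0.261830) ; Y_{6,1}(Ω₂) = (0.279535, -0.106620) ; Δ = (0.166606, 0.020292)
  [+2]  conj(Y_{6,2})(Ω₁) = (0.233303, 0.341292) ; Y_{6,2}(Ω₂) = (0.376375, -0.335992) ; Δ = (0.202481, 0.050066)
  [+3]  conj(Y_{6,3})(Ω₁) = (0.018763, 0.163813) ; Y_{6,3}(Ω₂) = (0.149651, -0.289116) ; Δ = (0.050169, 0.019090)
  [+4]  conj(Y_{6,4})(Ω₁) = (-0.015511, 0.039809) ; Y_{6,4}(Ω₂) = (0.014336, -0.126040) ; Δ = (0.004795, 0.002526)
  [+5]  conj(Y_{6,5})(Ω₁) = (-0.005595, 0.004845) ; Y_{6,5}(Ω₂) = (-0.007979, -0.031103) ; Δ = (0.000195, 0.000135)
  [+6]  conj(Y_{6,6})(Ω₁) = (-0.000759, 0.000176) ; Y_{6,6}(Ω₂) = (-0.002809, -0.003972) ; Δ = (0.000003, 0.000003)
Σ over m = (0.825846, -0.000000); ×(4π/13) → (0.798299, -0.000000). Real part: 0.798299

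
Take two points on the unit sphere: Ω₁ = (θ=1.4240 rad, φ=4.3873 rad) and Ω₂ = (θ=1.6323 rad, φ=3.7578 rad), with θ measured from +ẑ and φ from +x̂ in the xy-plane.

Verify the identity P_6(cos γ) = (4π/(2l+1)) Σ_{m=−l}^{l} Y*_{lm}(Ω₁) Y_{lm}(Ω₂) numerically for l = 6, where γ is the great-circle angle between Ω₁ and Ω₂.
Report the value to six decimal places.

Addition theorem: P_6(cos γ) = (4π/13) Σ_m Y*_{lm}(Ω₁) Y_{lm}(Ω₂), m = −6…6:
  term(m=-6) = -0.17404 - 0.12834j   from Y*(Ω₁)=0.16782 + 0.42048j, Y(Ω₂)=-0.40577 + 0.25195j
  term(m=-5) = 0.02363 + 0.00014j   from Y*(Ω₁)=-0.23155 + 0.01267j, Y(Ω₂)=-0.10170 - 0.00617j
  term(m=-4) = -0.07198 + 0.05178j   from Y*(Ω₁)=-0.06980 + 0.25177j, Y(Ω₂)=0.26458 + 0.21254j
  term(m=-3) = 0.00938 - 0.02853j   from Y*(Ω₁)=-0.21111 - 0.14304j, Y(Ω₂)=0.03230 + 0.11326j
  term(m=-2) = 0.01864 + 0.05782j   from Y*(Ω₁)=-0.15983 + 0.12155j, Y(Ω₂)=0.10044 - 0.28540j
  term(m=-1) = -0.02603 - 0.01896j   from Y*(Ω₁)=-0.08326 - 0.24704j, Y(Ω₂)=0.10080 - 0.07139j
  term(m=+0) = 0.05391 + 0.00000j   from Y*(Ω₁)=-0.18406 + 0.00000j, Y(Ω₂)=-0.29291 + 0.00000j
  term(m=+1) = -0.02603 + 0.01896j   from Y*(Ω₁)=0.08326 - 0.24704j, Y(Ω₂)=-0.10080 - 0.07139j
  term(m=+2) = 0.01864 - 0.05782j   from Y*(Ω₁)=-0.15983 - 0.12155j, Y(Ω₂)=0.10044 + 0.28540j
  term(m=+3) = 0.00938 + 0.02853j   from Y*(Ω₁)=0.21111 - 0.14304j, Y(Ω₂)=-0.03230 + 0.11326j
  term(m=+4) = -0.07198 - 0.05178j   from Y*(Ω₁)=-0.06980 - 0.25177j, Y(Ω₂)=0.26458 - 0.21254j
  term(m=+5) = 0.02363 - 0.00014j   from Y*(Ω₁)=0.23155 + 0.01267j, Y(Ω₂)=0.10170 - 0.00617j
  term(m=+6) = -0.17404 + 0.12834j   from Y*(Ω₁)=0.16782 - 0.42048j, Y(Ω₂)=-0.40577 - 0.25195j
Accumulated sum -0.38688 + 0.00000j; after 4π/(2l+1) scaling, -0.37398 + 0.00000j ⇒ P_6 = -0.373977

-0.373977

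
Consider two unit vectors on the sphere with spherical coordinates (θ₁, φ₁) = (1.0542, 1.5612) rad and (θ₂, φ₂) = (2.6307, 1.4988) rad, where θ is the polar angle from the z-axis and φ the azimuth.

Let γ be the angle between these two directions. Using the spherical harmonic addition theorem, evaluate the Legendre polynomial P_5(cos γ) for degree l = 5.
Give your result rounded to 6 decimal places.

Term-by-term m-sum for l=5 (normalisation 4π/11 = 1.142397):
  [-5]  conj(Y_{5,-5})(Ω₁) = +0.011064+0.230411i ; Y_{5,-5}(Ω₂) = +0.004569-0.012140i ; Δ = +0.002848+0.000919i
  [-4]  conj(Y_{5,-4})(Ω₁) = +0.414067-0.015902i ; Y_{5,-4}(Ω₂) = -0.070166-0.020785i ; Δ = -0.029384-0.007490i
  [-3]  conj(Y_{5,-3})(Ω₁) = -0.007827-0.271797i ; Y_{5,-3}(Ω₂) = -0.050687+0.231012i ; Δ = +0.063185+0.011968i
  [-2]  conj(Y_{5,-2})(Ω₁) = +0.169653-0.003256i ; Y_{5,-2}(Ω₂) = +0.448694+0.065059i ; Δ = +0.076334+0.009576i
  [-1]  conj(Y_{5,-1})(Ω₁) = -0.003115-0.324588i ; Y_{5,-1}(Ω₂) = +0.028232-0.391454i ; Δ = -0.127149-0.007944i
  [+0]  conj(Y_{5,0})(Ω₁) = +0.096601-0.000000i ; Y_{5,0}(Ω₂) = +0.182345+0.000000i ; Δ = +0.017615+0.000000i
  [+1]  conj(Y_{5,1})(Ω₁) = +0.003115-0.324588i ; Y_{5,1}(Ω₂) = -0.028232-0.391454i ; Δ = -0.127149+0.007944i
  [+2]  conj(Y_{5,2})(Ω₁) = +0.169653+0.003256i ; Y_{5,2}(Ω₂) = +0.448694-0.065059i ; Δ = +0.076334-0.009576i
  [+3]  conj(Y_{5,3})(Ω₁) = +0.007827-0.271797i ; Y_{5,3}(Ω₂) = +0.050687+0.231012i ; Δ = +0.063185-0.011968i
  [+4]  conj(Y_{5,4})(Ω₁) = +0.414067+0.015902i ; Y_{5,4}(Ω₂) = -0.070166+0.020785i ; Δ = -0.029384+0.007490i
  [+5]  conj(Y_{5,5})(Ω₁) = -0.011064+0.230411i ; Y_{5,5}(Ω₂) = -0.004569-0.012140i ; Δ = +0.002848-0.000919i
Accumulated sum -0.010717+0.000000i; after 4π/(2l+1) scaling, -0.012243+0.000000i ⇒ P_5 = -0.012243

-0.012243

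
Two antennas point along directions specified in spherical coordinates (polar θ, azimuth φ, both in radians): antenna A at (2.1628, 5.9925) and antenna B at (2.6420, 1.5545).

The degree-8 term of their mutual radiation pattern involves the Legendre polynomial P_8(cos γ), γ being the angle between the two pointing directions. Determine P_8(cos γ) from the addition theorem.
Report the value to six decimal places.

-0.278898

Addition theorem: P_8(cos γ) = (4π/17) Σ_m Y*_{lm}(Ω₁) Y_{lm}(Ω₂), m = −8…8:
  m=-8: -0.07939 - 0.08443j × 0.00142 + 0.00019j = -0.00010 - 0.00013j  (running Σ = -0.00010 - 0.00013j)
  m=-7: 0.13951 + 0.27877j × 0.00119 - 0.01041j = 0.00307 - 0.00112j  (running Σ = 0.00297 - 0.00125j)
  m=-6: -0.07781 - 0.44443j × -0.04781 - 0.00469j = 0.00164 + 0.02161j  (running Σ = 0.00461 + 0.02036j)
  m=-5: -0.03493 + 0.29628j × -0.01254 + 0.15362j = -0.04508 - 0.00908j  (running Σ = -0.04047 + 0.01128j)
  m=-4: -0.05051 + 0.11683j × 0.34771 + 0.02270j = -0.02021 + 0.03948j  (running Σ = -0.06068 + 0.05075j)
  m=-3: 0.23552 - 0.28033j × 0.02521 - 0.51529j = -0.13851 - 0.12843j  (running Σ = -0.19919 - 0.07767j)
  m=-2: -0.05054 + 0.03321j × -0.36570 - 0.01192j = 0.01888 - 0.01154j  (running Σ = -0.18031 - 0.08922j)
  m=-1: -0.32197 + 0.09632j × 0.00294 - 0.18040j = 0.01643 + 0.05837j  (running Σ = -0.16388 - 0.03085j)
  m=0: 0.11290 + 0.00000j × -0.43870 + 0.00000j = -0.04953 + 0.00000j  (running Σ = -0.21341 - 0.03085j)
  m=1: 0.32197 + 0.09632j × -0.00294 - 0.18040j = 0.01643 - 0.05837j  (running Σ = -0.19698 - 0.08922j)
  m=2: -0.05054 - 0.03321j × -0.36570 + 0.01192j = 0.01888 + 0.01154j  (running Σ = -0.17810 - 0.07767j)
  m=3: -0.23552 - 0.28033j × -0.02521 - 0.51529j = -0.13851 + 0.12843j  (running Σ = -0.31662 + 0.05075j)
  m=4: -0.05051 - 0.11683j × 0.34771 - 0.02270j = -0.02021 - 0.03948j  (running Σ = -0.33683 + 0.01128j)
  m=5: 0.03493 + 0.29628j × 0.01254 + 0.15362j = -0.04508 + 0.00908j  (running Σ = -0.38191 + 0.02036j)
  m=6: -0.07781 + 0.44443j × -0.04781 + 0.00469j = 0.00164 - 0.02161j  (running Σ = -0.38027 - 0.00125j)
  m=7: -0.13951 + 0.27877j × -0.00119 - 0.01041j = 0.00307 + 0.00112j  (running Σ = -0.37720 - 0.00013j)
  m=8: -0.07939 + 0.08443j × 0.00142 - 0.00019j = -0.00010 + 0.00013j  (running Σ = -0.37730 + 0.00000j)
Total Σ_m = -0.37730 + 0.00000j. Multiply by 0.739198: -0.27890 + 0.00000j. P_8(cos γ) = -0.278898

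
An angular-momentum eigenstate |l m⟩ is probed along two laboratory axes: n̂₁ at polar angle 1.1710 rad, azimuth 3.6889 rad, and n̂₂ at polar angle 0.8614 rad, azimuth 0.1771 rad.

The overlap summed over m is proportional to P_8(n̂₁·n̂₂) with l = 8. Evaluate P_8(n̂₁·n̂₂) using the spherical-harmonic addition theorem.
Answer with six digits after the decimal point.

Addition theorem: P_8(cos γ) = (4π/17) Σ_m Y*_{lm}(Ω₁) Y_{lm}(Ω₂), m = −8…8:
  m=-8: (-0.087565, -0.252405) × (0.008685, -0.055952) = (-0.014883, 0.002707)  (running Σ = (-0.014883, 0.002707))
  m=-7: (0.348391, 0.287282) × (0.063207, -0.183874) = (0.074844, -0.045902)  (running Σ = (0.059961, -0.043195))
  m=-6: (-0.289651, -0.041483) × (0.187487, -0.336605) = (-0.068269, 0.089720)  (running Σ = (-0.008308, 0.046526))
  m=-5: (-0.140342, 0.060174) × (0.283629, -0.346964) = (-0.018927, 0.065761)  (running Σ = (-0.027235, 0.112286))
  m=-4: (0.204335, -0.287170) × (0.142188, -0.121819) = (-0.005929, -0.065724)  (running Σ = (-0.033164, 0.046562))
  m=-3: (-0.000828, 0.011628) × (-0.216560, 0.127264) = (-0.001300, -0.002624)  (running Σ = (-0.034464, 0.043939))
  m=-2: (0.152372, 0.295428) × (-0.316814, 0.117156) = (-0.082885, -0.075744)  (running Σ = (-0.117349, -0.031806))
  m=-1: (-0.067010, -0.040836) × (0.103621, -0.018546) = (-0.007701, -0.002989)  (running Σ = (-0.125050, -0.034794))
  m=0: (-0.319943, -0.000000) × (0.354358, 0.000000) = (-0.113374, -0.000000)  (running Σ = (-0.238424, -0.034794))
  m=1: (0.067010, -0.040836) × (-0.103621, -0.018546) = (-0.007701, 0.002989)  (running Σ = (-0.246125, -0.031806))
  m=2: (0.152372, -0.295428) × (-0.316814, -0.117156) = (-0.082885, 0.075744)  (running Σ = (-0.329010, 0.043939))
  m=3: (0.000828, 0.011628) × (0.216560, 0.127264) = (-0.001300, 0.002624)  (running Σ = (-0.330311, 0.046562))
  m=4: (0.204335, 0.287170) × (0.142188, 0.121819) = (-0.005929, 0.065724)  (running Σ = (-0.336240, 0.112286))
  m=5: (0.140342, 0.060174) × (-0.283629, -0.346964) = (-0.018927, -0.065761)  (running Σ = (-0.355167, 0.046526))
  m=6: (-0.289651, 0.041483) × (0.187487, 0.336605) = (-0.068269, -0.089720)  (running Σ = (-0.423436, -0.043195))
  m=7: (-0.348391, 0.287282) × (-0.063207, -0.183874) = (0.074844, 0.045902)  (running Σ = (-0.348591, 0.002707))
  m=8: (-0.087565, 0.252405) × (0.008685, 0.055952) = (-0.014883, -0.002707)  (running Σ = (-0.363474, -0.000000))
Σ over m = (-0.363474, -0.000000); ×(4π/17) → (-0.268680, -0.000000). Real part: -0.268680

-0.268680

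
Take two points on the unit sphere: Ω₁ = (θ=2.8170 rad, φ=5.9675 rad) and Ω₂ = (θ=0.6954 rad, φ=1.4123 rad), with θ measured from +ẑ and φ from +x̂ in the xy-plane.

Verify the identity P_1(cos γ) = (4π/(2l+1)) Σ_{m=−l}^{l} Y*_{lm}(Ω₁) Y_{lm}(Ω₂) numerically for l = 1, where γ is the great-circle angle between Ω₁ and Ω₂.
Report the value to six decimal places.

-0.759690

Expand P_1 via completeness: Σ_{m} conj(Y_{1,m}) at Ω₁ times Y_{1,m} at Ω₂ —
  m=-1: Y*=(0.104741, -0.034209)  Y=(0.034937, -0.218581)  product (-0.003818, -0.024090)
  m=+0: Y*=(-0.463088, -0.000000)  Y=(0.375148, 0.000000)  product (-0.173726, -0.000000)
  m=+1: Y*=(-0.104741, -0.034209)  Y=(-0.034937, -0.218581)  product (-0.003818, 0.024090)
Total Σ_m = (-0.181363, 0.000000). Multiply by 4.188790: (-0.759690, 0.000000). P_1(cos γ) = -0.759690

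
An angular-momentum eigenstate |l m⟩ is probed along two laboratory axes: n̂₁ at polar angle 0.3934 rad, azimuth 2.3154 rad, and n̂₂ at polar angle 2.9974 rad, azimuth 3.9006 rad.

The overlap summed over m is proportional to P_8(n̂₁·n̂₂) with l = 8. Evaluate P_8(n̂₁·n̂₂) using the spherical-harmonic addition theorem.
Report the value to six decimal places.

Summing Y*_{l m}(θ₁,φ₁)·Y_{l m}(θ₂,φ₂) over m ∈ [−8, 8]; prefactor 4π/(2·8+1) = 0.739198:
  term(m=-8) = (0.000000, -0.000000)   from Y*(Ω₁)=(0.000228, -0.000077), Y(Ω₂)=(0.000000, 0.000000)
  term(m=-7) = (-0.000000, -0.000000)   from Y*(Ω₁)=(-0.002033, -0.001110), Y(Ω₂)=(0.000001, 0.000002)
  term(m=-6) = (-0.000001, 0.000000)   from Y*(Ω₁)=(0.003414, 0.013668), Y(Ω₂)=(-0.000007, 0.000045)
  term(m=-5) = (0.000003, 0.000035)   from Y*(Ω₁)=(0.033444, -0.050888), Y(Ω₂)=(-0.000458, 0.000350)
  term(m=-4) = (0.001041, -0.000060)   from Y*(Ω₁)=(-0.188268, 0.030997), Y(Ω₂)=(-0.005433, -0.000576)
  term(m=-3) = (-0.000692, -0.016009)   from Y*(Ω₁)=(0.329533, 0.257347), Y(Ω₂)=(-0.024871, -0.029157)
  term(m=-2) = (-0.106598, 0.003072)   from Y*(Ω₁)=(-0.045811, -0.560236), Y(Ω₂)=(0.010009, -0.189455)
  term(m=-1) = (0.002044, 0.141866)   from Y*(Ω₁)=(-0.163669, 0.177599), Y(Ω₂)=(0.426215, -0.404293)
  term(m=+0) = (-0.319719, -0.000000)   from Y*(Ω₁)=(-0.417085, -0.000000), Y(Ω₂)=(0.766556, 0.000000)
  term(m=+1) = (0.002044, -0.141866)   from Y*(Ω₁)=(0.163669, 0.177599), Y(Ω₂)=(-0.426215, -0.404293)
  term(m=+2) = (-0.106598, -0.003072)   from Y*(Ω₁)=(-0.045811, 0.560236), Y(Ω₂)=(0.010009, 0.189455)
  term(m=+3) = (-0.000692, 0.016009)   from Y*(Ω₁)=(-0.329533, 0.257347), Y(Ω₂)=(0.024871, -0.029157)
  term(m=+4) = (0.001041, 0.000060)   from Y*(Ω₁)=(-0.188268, -0.030997), Y(Ω₂)=(-0.005433, 0.000576)
  term(m=+5) = (0.000003, -0.000035)   from Y*(Ω₁)=(-0.033444, -0.050888), Y(Ω₂)=(0.000458, 0.000350)
  term(m=+6) = (-0.000001, -0.000000)   from Y*(Ω₁)=(0.003414, -0.013668), Y(Ω₂)=(-0.000007, -0.000045)
  term(m=+7) = (-0.000000, 0.000000)   from Y*(Ω₁)=(0.002033, -0.001110), Y(Ω₂)=(-0.000001, 0.000002)
  term(m=+8) = (0.000000, 0.000000)   from Y*(Ω₁)=(0.000228, 0.000077), Y(Ω₂)=(0.000000, -0.000000)
Σ over m = (-0.528127, -0.000000); ×(4π/17) → (-0.390391, -0.000000). Real part: -0.390391

-0.390391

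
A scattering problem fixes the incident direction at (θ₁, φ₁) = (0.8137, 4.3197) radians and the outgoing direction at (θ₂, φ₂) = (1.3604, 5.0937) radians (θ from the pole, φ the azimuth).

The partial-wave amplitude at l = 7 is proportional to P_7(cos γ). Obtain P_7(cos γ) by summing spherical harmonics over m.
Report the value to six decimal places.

Term-by-term m-sum for l=7 (normalisation 4π/15 = 0.837758):
  m=-7: 0.02051 - 0.04951j × -0.19465 + 0.38092j = 0.01487 + 0.01745j  (running Σ = 0.01487 + 0.01745j)
  m=-6: 0.13396 + 0.13398j × 0.22463 + 0.25764j = -0.00443 + 0.06461j  (running Σ = 0.01044 + 0.08206j)
  m=-5: -0.35293 + 0.14617j × -0.13417 + 0.04682j = 0.04051 - 0.03614j  (running Σ = 0.05095 + 0.04592j)
  m=-4: 0.00002 - 0.44061j × -0.01553 + 0.34072j = 0.15012 + 0.00685j  (running Σ = 0.20107 + 0.05277j)
  m=-3: 0.14468 + 0.05993j × -0.03705 - 0.01685j = -0.00435 - 0.00466j  (running Σ = 0.19672 + 0.04811j)
  m=-2: 0.20348 - 0.20348j × -0.23667 + 0.22612j = -0.00215 + 0.09417j  (running Σ = 0.19457 + 0.14228j)
  m=-1: 0.11430 + 0.27596j × -0.00041 - 0.00103j = 0.00024 - 0.00023j  (running Σ = 0.19481 + 0.14205j)
  m=0: 0.20714 + 0.00000j × -0.32149 + 0.00000j = -0.06659 + 0.00000j  (running Σ = 0.12822 + 0.14205j)
  m=1: -0.11430 + 0.27596j × 0.00041 - 0.00103j = 0.00024 + 0.00023j  (running Σ = 0.12845 + 0.14228j)
  m=2: 0.20348 + 0.20348j × -0.23667 - 0.22612j = -0.00215 - 0.09417j  (running Σ = 0.12631 + 0.04811j)
  m=3: -0.14468 + 0.05993j × 0.03705 - 0.01685j = -0.00435 + 0.00466j  (running Σ = 0.12196 + 0.05277j)
  m=4: 0.00002 + 0.44061j × -0.01553 - 0.34072j = 0.15012 - 0.00685j  (running Σ = 0.27208 + 0.04592j)
  m=5: 0.35293 + 0.14617j × 0.13417 + 0.04682j = 0.04051 + 0.03614j  (running Σ = 0.31259 + 0.08206j)
  m=6: 0.13396 - 0.13398j × 0.22463 - 0.25764j = -0.00443 - 0.06461j  (running Σ = 0.30816 + 0.01745j)
  m=7: -0.02051 - 0.04951j × 0.19465 + 0.38092j = 0.01487 - 0.01745j  (running Σ = 0.32303 + 0.00000j)
Accumulated sum 0.32303 + 0.00000j; after 4π/(2l+1) scaling, 0.27062 + 0.00000j ⇒ P_7 = 0.270619

0.270619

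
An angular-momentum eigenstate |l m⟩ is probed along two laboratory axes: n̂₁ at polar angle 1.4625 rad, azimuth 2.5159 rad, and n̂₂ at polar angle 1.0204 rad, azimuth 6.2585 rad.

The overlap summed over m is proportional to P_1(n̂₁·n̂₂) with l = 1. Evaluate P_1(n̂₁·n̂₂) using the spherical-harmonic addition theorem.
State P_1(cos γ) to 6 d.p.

-0.642313

Term-by-term m-sum for l=1 (normalisation 4π/3 = 4.188790):
  term(m=-1) = (-0.083418, 0.057193)   from Y*(Ω₁)=(-0.278402, 0.201156), Y(Ω₂)=(0.294381, 0.007268)
  term(m=+0) = (0.013496, 0.000000)   from Y*(Ω₁)=(0.052810, -0.000000), Y(Ω₂)=(0.255551, 0.000000)
  term(m=+1) = (-0.083418, -0.057193)   from Y*(Ω₁)=(0.278402, 0.201156), Y(Ω₂)=(-0.294381, 0.007268)
Accumulated sum (-0.153341, 0.000000); after 4π/(2l+1) scaling, (-0.642313, 0.000000) ⇒ P_1 = -0.642313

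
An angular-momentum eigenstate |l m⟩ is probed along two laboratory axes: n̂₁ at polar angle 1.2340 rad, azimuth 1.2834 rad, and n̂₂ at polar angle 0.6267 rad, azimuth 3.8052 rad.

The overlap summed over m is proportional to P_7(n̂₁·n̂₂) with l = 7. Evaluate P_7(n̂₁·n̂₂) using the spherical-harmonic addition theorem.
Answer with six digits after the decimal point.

Term-by-term m-sum for l=7 (normalisation 4π/15 = 0.837758):
  [-7]  conj(Y_{7,-7})(Ω₁) = -0.30168 + 0.14239j ; Y_{7,-7}(Ω₂) = 0.00080 - 0.01191j ; Δ = 0.00145 + 0.00371j
  [-6]  conj(Y_{7,-6})(Ω₁) = 0.06686 + 0.43190j ; Y_{7,-6}(Ω₂) = -0.04116 + 0.04592j ; Δ = -0.02258 - 0.01471j
  [-5]  conj(Y_{7,-5})(Ω₁) = 0.11430 + 0.01539j ; Y_{7,-5}(Ω₂) = 0.18869 - 0.03364j ; Δ = 0.02209 - 0.00094j
  [-4]  conj(Y_{7,-4})(Ω₁) = -0.12434 + 0.27753j ; Y_{7,-4}(Ω₂) = -0.34354 - 0.18199j ; Δ = 0.09322 - 0.07271j
  [-3]  conj(Y_{7,-3})(Ω₁) = 0.17671 + 0.15146j ; Y_{7,-3}(Ω₂) = 0.19336 + 0.43297j ; Δ = -0.03141 + 0.10580j
  [-2]  conj(Y_{7,-2})(Ω₁) = -0.18140 + 0.11750j ; Y_{7,-2}(Ω₂) = 0.04606 - 0.18535j ; Δ = 0.01342 + 0.03904j
  [-1]  conj(Y_{7,-1})(Ω₁) = 0.07516 + 0.25428j ; Y_{7,-1}(Ω₂) = 0.24634 - 0.19261j ; Δ = 0.06749 + 0.04816j
  [+0]  conj(Y_{7,0})(Ω₁) = -0.18743 + 0.00000j ; Y_{7,0}(Ω₂) = -0.30297 + 0.00000j ; Δ = 0.05678 + 0.00000j
  [+1]  conj(Y_{7,1})(Ω₁) = -0.07516 + 0.25428j ; Y_{7,1}(Ω₂) = -0.24634 - 0.19261j ; Δ = 0.06749 - 0.04816j
  [+2]  conj(Y_{7,2})(Ω₁) = -0.18140 - 0.11750j ; Y_{7,2}(Ω₂) = 0.04606 + 0.18535j ; Δ = 0.01342 - 0.03904j
  [+3]  conj(Y_{7,3})(Ω₁) = -0.17671 + 0.15146j ; Y_{7,3}(Ω₂) = -0.19336 + 0.43297j ; Δ = -0.03141 - 0.10580j
  [+4]  conj(Y_{7,4})(Ω₁) = -0.12434 - 0.27753j ; Y_{7,4}(Ω₂) = -0.34354 + 0.18199j ; Δ = 0.09322 + 0.07271j
  [+5]  conj(Y_{7,5})(Ω₁) = -0.11430 + 0.01539j ; Y_{7,5}(Ω₂) = -0.18869 - 0.03364j ; Δ = 0.02209 + 0.00094j
  [+6]  conj(Y_{7,6})(Ω₁) = 0.06686 - 0.43190j ; Y_{7,6}(Ω₂) = -0.04116 - 0.04592j ; Δ = -0.02258 + 0.01471j
  [+7]  conj(Y_{7,7})(Ω₁) = 0.30168 + 0.14239j ; Y_{7,7}(Ω₂) = -0.00080 - 0.01191j ; Δ = 0.00145 - 0.00371j
Σ over m = 0.34416 + 0.00000j; ×(4π/15) → 0.28832 + 0.00000j. Real part: 0.288320

0.288320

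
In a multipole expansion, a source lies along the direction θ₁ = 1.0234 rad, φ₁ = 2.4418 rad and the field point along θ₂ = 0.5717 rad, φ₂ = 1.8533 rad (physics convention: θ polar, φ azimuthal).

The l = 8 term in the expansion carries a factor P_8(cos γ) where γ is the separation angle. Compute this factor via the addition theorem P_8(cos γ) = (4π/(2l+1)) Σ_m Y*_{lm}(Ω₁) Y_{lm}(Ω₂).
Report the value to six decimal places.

-0.130251

Summing Y*_{l m}(θ₁,φ₁)·Y_{l m}(θ₂,φ₂) over m ∈ [−8, 8]; prefactor 4π/(2·8+1) = 0.739198:
  [-8]  conj(Y_{8,-8})(Ω₁) = +0.112820+0.092140i ; Y_{8,-8}(Ω₂) = -0.002408-0.002922i ; Δ = -0.000002-0.000551i
  [-7]  conj(Y_{8,-7})(Ω₁) = -0.065733-0.349011i ; Y_{8,-7}(Ω₂) = +0.021617-0.009311i ; Δ = -0.004671-0.006932i
  [-6]  conj(Y_{8,-6})(Ω₁) = -0.219598+0.389263i ; Y_{8,-6}(Ω₂) = +0.011244+0.090045i ; Δ = -0.037520-0.015397i
  [-5]  conj(Y_{8,-5})(Ω₁) = +0.191361-0.071455i ; Y_{8,-5}(Ω₂) = -0.238258-0.038029i ; Δ = -0.048311+0.009747i
  [-4]  conj(Y_{8,-4})(Ω₁) = +0.215712+0.076893i ; Y_{8,-4}(Ω₂) = +0.187084-0.396587i ; Δ = +0.070851-0.071163i
  [-3]  conj(Y_{8,-3})(Ω₁) = -0.168604-0.288698i ; Y_{8,-3}(Ω₂) = +0.359305+0.317229i ; Δ = +0.031003-0.157217i
  [-2]  conj(Y_{8,-2})(Ω₁) = +0.011559-0.066855i ; Y_{8,-2}(Ω₂) = -0.111587+0.070740i ; Δ = +0.003439+0.008278i
  [-1]  conj(Y_{8,-1})(Ω₁) = -0.263461+0.221817i ; Y_{8,-1}(Ω₂) = +0.102369+0.352674i ; Δ = -0.105199-0.070208i
  [+0]  conj(Y_{8,0})(Ω₁) = -0.017418-0.000000i ; Y_{8,0}(Ω₂) = -0.264810+0.000000i ; Δ = +0.004613+0.000000i
  [+1]  conj(Y_{8,1})(Ω₁) = +0.263461+0.221817i ; Y_{8,1}(Ω₂) = -0.102369+0.352674i ; Δ = -0.105199+0.070208i
  [+2]  conj(Y_{8,2})(Ω₁) = +0.011559+0.066855i ; Y_{8,2}(Ω₂) = -0.111587-0.070740i ; Δ = +0.003439-0.008278i
  [+3]  conj(Y_{8,3})(Ω₁) = +0.168604-0.288698i ; Y_{8,3}(Ω₂) = -0.359305+0.317229i ; Δ = +0.031003+0.157217i
  [+4]  conj(Y_{8,4})(Ω₁) = +0.215712-0.076893i ; Y_{8,4}(Ω₂) = +0.187084+0.396587i ; Δ = +0.070851+0.071163i
  [+5]  conj(Y_{8,5})(Ω₁) = -0.191361-0.071455i ; Y_{8,5}(Ω₂) = +0.238258-0.038029i ; Δ = -0.048311-0.009747i
  [+6]  conj(Y_{8,6})(Ω₁) = -0.219598-0.389263i ; Y_{8,6}(Ω₂) = +0.011244-0.090045i ; Δ = -0.037520+0.015397i
  [+7]  conj(Y_{8,7})(Ω₁) = +0.065733-0.349011i ; Y_{8,7}(Ω₂) = -0.021617-0.009311i ; Δ = -0.004671+0.006932i
  [+8]  conj(Y_{8,8})(Ω₁) = +0.112820-0.092140i ; Y_{8,8}(Ω₂) = -0.002408+0.002922i ; Δ = -0.000002+0.000551i
Total Σ_m = -0.176206-0.000000i. Multiply by 0.739198: -0.130251-0.000000i. P_8(cos γ) = -0.130251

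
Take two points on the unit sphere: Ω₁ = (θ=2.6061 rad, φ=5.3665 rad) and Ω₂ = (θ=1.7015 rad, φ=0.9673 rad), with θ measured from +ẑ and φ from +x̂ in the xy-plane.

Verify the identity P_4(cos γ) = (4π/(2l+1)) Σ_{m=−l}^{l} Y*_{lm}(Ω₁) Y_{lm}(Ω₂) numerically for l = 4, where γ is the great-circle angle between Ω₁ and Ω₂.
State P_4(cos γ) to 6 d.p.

Summing Y*_{l m}(θ₁,φ₁)·Y_{l m}(θ₂,φ₂) over m ∈ [−4, 4]; prefactor 4π/(2·4+1) = 1.396263:
  m=-4: Y*=(-0.025958, 0.015040)  Y=(-0.319338, 0.284408)  product (0.004012, -0.012186)
  m=-3: Y*=(0.132193, 0.054576)  Y=(0.154448, 0.037746)  product (0.018357, 0.013419)
  m=-2: Y*=(-0.094444, -0.351381)  Y=(0.103099, 0.270777)  product (0.085409, -0.061800)
  m=-1: Y*=(-0.275050, 0.358740)  Y=(0.099957, -0.145016)  product (0.024530, 0.075745)
  m=+0: Y*=(-0.004450, -0.000000)  Y=(0.264518, 0.000000)  product (-0.001177, -0.000000)
  m=+1: Y*=(0.275050, 0.358740)  Y=(-0.099957, -0.145016)  product (0.024530, -0.075745)
  m=+2: Y*=(-0.094444, 0.351381)  Y=(0.103099, -0.270777)  product (0.085409, 0.061800)
  m=+3: Y*=(-0.132193, 0.054576)  Y=(-0.154448, 0.037746)  product (0.018357, -0.013419)
  m=+4: Y*=(-0.025958, -0.015040)  Y=(-0.319338, -0.284408)  product (0.004012, 0.012186)
Total Σ_m = (0.263438, -0.000000). Multiply by 1.396263: (0.367828, -0.000000). P_4(cos γ) = 0.367828

0.367828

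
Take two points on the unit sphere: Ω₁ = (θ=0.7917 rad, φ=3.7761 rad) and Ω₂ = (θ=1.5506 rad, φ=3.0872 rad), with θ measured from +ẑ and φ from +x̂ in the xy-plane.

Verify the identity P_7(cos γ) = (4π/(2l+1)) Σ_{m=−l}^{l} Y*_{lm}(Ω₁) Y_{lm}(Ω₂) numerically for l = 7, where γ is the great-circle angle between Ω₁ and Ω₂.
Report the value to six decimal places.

0.312793

Addition theorem: P_7(cos γ) = (4π/15) Σ_m Y*_{lm}(Ω₁) Y_{lm}(Ω₂), m = −7…7:
  m=-7: (0.012354, 0.044495) × (-0.463568, -0.185557) = (0.002529, -0.022919)  (running Σ = (0.002529, -0.022919))
  m=-6: (-0.134215, -0.105343) × (0.035746, 0.012099) = (-0.003523, -0.005389)  (running Σ = (-0.000994, -0.028308))
  m=-5: (0.362445, 0.011219) × (0.351210, 0.097943) = (0.126196, 0.039439)  (running Σ = (0.125202, 0.011131))
  m=-4: (-0.371973, 0.256431) × (-0.043300, -0.009572) = (0.018561, -0.007543)  (running Σ = (0.143763, 0.003588))
  m=-3: (0.068610, -0.198541) × (-0.324356, -0.053403) = (-0.032857, 0.060734)  (running Σ = (0.110906, 0.064322))
  m=-2: (-0.073655, -0.236613) × (0.046955, 0.005128) = (-0.002245, -0.011488)  (running Σ = (0.108661, 0.052834))
  m=-1: (0.270066, 0.198780) × (0.315327, 0.017168) = (0.081747, 0.067317)  (running Σ = (0.190408, 0.120152))
  m=0: (0.154847, -0.000000) × (-0.048088, 0.000000) = (-0.007446, 0.000000)  (running Σ = (0.182961, 0.120152))
  m=1: (-0.270066, 0.198780) × (-0.315327, 0.017168) = (0.081747, -0.067317)  (running Σ = (0.264708, 0.052834))
  m=2: (-0.073655, 0.236613) × (0.046955, -0.005128) = (-0.002245, 0.011488)  (running Σ = (0.262463, 0.064322))
  m=3: (-0.068610, -0.198541) × (0.324356, -0.053403) = (-0.032857, -0.060734)  (running Σ = (0.229606, 0.003588))
  m=4: (-0.371973, -0.256431) × (-0.043300, 0.009572) = (0.018561, 0.007543)  (running Σ = (0.248167, 0.011131))
  m=5: (-0.362445, 0.011219) × (-0.351210, 0.097943) = (0.126196, -0.039439)  (running Σ = (0.374363, -0.028308))
  m=6: (-0.134215, 0.105343) × (0.035746, -0.012099) = (-0.003523, 0.005389)  (running Σ = (0.370840, -0.022919))
  m=7: (-0.012354, 0.044495) × (0.463568, -0.185557) = (0.002529, 0.022919)  (running Σ = (0.373369, 0.000000))
Σ over m = (0.373369, 0.000000); ×(4π/15) → (0.312793, 0.000000). Real part: 0.312793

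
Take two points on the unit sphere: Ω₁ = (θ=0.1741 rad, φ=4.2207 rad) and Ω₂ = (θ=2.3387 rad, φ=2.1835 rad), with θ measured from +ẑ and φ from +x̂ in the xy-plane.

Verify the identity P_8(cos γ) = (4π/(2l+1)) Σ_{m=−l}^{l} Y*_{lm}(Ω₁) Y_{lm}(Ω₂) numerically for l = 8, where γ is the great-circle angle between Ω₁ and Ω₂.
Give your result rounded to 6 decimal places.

Term-by-term m-sum for l=8 (normalisation 4π/17 = 0.739198):
  m=-8: (-0.000000, 0.000000) × (0.006953, 0.036304) = (-0.000000, -0.000000)  (running Σ = (-0.000000, -0.000000))
  m=-7: (-0.000003, -0.000009) × (0.130161, 0.058668) = (0.000000, -0.000001)  (running Σ = (0.000000, -0.000001))
  m=-6: (0.000135, 0.000026) × (0.279979, -0.165790) = (0.000042, -0.000015)  (running Σ = (0.000042, -0.000016))
  m=-5: (-0.000911, 0.001119) × (0.035964, -0.459706) = (0.000482, 0.000459)  (running Σ = (0.000524, 0.000442))
  m=-4: (-0.004339, -0.010380) × (-0.250514, -0.207086) = (-0.001063, 0.003499)  (running Σ = (-0.000539, 0.003941))
  m=-3: (0.064425, 0.006186) × (0.101396, -0.027769) = (0.006704, -0.001162)  (running Σ = (0.006166, 0.002780))
  m=-2: (-0.144677, 0.217291) × (0.130304, -0.362144) = (0.059839, 0.080708)  (running Σ = (0.066004, 0.083487))
  m=-1: (-0.305345, -0.570141) × (-0.043473, -0.061844) = (-0.021985, 0.043669)  (running Σ = (0.044019, 0.127157))
  m=0: (0.609340, -0.000000) × (0.362285, 0.000000) = (0.220755, 0.000000)  (running Σ = (0.264774, 0.127157))
  m=1: (0.305345, -0.570141) × (0.043473, -0.061844) = (-0.021985, -0.043669)  (running Σ = (0.242788, 0.083487))
  m=2: (-0.144677, -0.217291) × (0.130304, 0.362144) = (0.059839, -0.080708)  (running Σ = (0.302627, 0.002780))
  m=3: (-0.064425, 0.006186) × (-0.101396, -0.027769) = (0.006704, 0.001162)  (running Σ = (0.309331, 0.003941))
  m=4: (-0.004339, 0.010380) × (-0.250514, 0.207086) = (-0.001063, -0.003499)  (running Σ = (0.308269, 0.000442))
  m=5: (0.000911, 0.001119) × (-0.035964, -0.459706) = (0.000482, -0.000459)  (running Σ = (0.308750, -0.000016))
  m=6: (0.000135, -0.000026) × (0.279979, 0.165790) = (0.000042, 0.000015)  (running Σ = (0.308792, -0.000001))
  m=7: (0.000003, -0.000009) × (-0.130161, 0.058668) = (0.000000, 0.000001)  (running Σ = (0.308793, -0.000000))
  m=8: (-0.000000, -0.000000) × (0.006953, -0.036304) = (-0.000000, 0.000000)  (running Σ = (0.308793, 0.000000))
Σ over m = (0.308793, 0.000000); ×(4π/17) → (0.228259, 0.000000). Real part: 0.228259

0.228259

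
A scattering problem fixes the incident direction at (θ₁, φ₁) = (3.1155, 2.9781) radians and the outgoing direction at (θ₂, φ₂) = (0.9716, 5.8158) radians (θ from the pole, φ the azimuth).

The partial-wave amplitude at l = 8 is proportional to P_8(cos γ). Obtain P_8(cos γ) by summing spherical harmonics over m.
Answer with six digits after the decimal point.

0.171991

Term-by-term m-sum for l=8 (normalisation 4π/17 = 0.739198):
  m=-8: +0.000000-0.000000i × -0.092150-0.062704i = -0.000000+0.000000i  (running Σ = -0.000000+0.000000i)
  m=-7: +0.000000-0.000000i × -0.301919-0.039504i = -0.000000+0.000000i  (running Σ = -0.000000+0.000000i)
  m=-6: +0.000000-0.000000i × -0.424780+0.148962i = -0.000000+0.000000i  (running Σ = -0.000000+0.000000i)
  m=-5: +0.000000-0.000000i × -0.216259+0.224757i = +0.000000+0.000000i  (running Σ = +0.000000+0.000000i)
  m=-4: +0.000005-0.000004i × +0.032125-0.104315i = -0.000000-0.000001i  (running Σ = -0.000000-0.000001i)
  m=-3: +0.000218-0.000117i × -0.061658-0.362144i = -0.000056-0.000072i  (running Σ = -0.000056-0.000072i)
  m=-2: +0.006628-0.002248i × -0.048247-0.065341i = -0.000467-0.000325i  (running Σ = -0.000523-0.000397i)
  m=-1: +0.126271-0.020830i × +0.294772+0.148766i = +0.040320+0.012645i  (running Σ = +0.039797+0.012247i)
  m=0: +1.148896-0.000000i × +0.133238+0.000000i = +0.153077+0.000000i  (running Σ = +0.192875+0.012247i)
  m=1: -0.126271-0.020830i × -0.294772+0.148766i = +0.040320-0.012645i  (running Σ = +0.233195-0.000397i)
  m=2: +0.006628+0.002248i × -0.048247+0.065341i = -0.000467+0.000325i  (running Σ = +0.232728-0.000072i)
  m=3: -0.000218-0.000117i × +0.061658-0.362144i = -0.000056+0.000072i  (running Σ = +0.232672-0.000001i)
  m=4: +0.000005+0.000004i × +0.032125+0.104315i = -0.000000+0.000001i  (running Σ = +0.232672+0.000000i)
  m=5: -0.000000-0.000000i × +0.216259+0.224757i = +0.000000-0.000000i  (running Σ = +0.232672+0.000000i)
  m=6: +0.000000+0.000000i × -0.424780-0.148962i = -0.000000-0.000000i  (running Σ = +0.232672+0.000000i)
  m=7: -0.000000-0.000000i × +0.301919-0.039504i = -0.000000-0.000000i  (running Σ = +0.232672+0.000000i)
  m=8: +0.000000+0.000000i × -0.092150+0.062704i = -0.000000-0.000000i  (running Σ = +0.232672-0.000000i)
Total Σ_m = +0.232672-0.000000i. Multiply by 0.739198: +0.171991-0.000000i. P_8(cos γ) = 0.171991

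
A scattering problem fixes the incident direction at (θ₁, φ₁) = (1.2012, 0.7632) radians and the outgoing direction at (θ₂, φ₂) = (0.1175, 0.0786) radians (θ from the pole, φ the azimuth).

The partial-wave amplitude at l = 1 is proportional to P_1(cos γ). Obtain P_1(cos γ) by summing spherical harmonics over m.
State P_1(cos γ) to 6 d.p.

0.443430

Addition theorem: P_1(cos γ) = (4π/3) Σ_m Y*_{lm}(Ω₁) Y_{lm}(Ω₂), m = −1…1:
  m=-1: Y*=(0.232805, 0.222692)  Y=(0.040377, -0.003180)  product (0.010108, 0.008251)
  m=+0: Y*=(0.176502, -0.000000)  Y=(0.485234, 0.000000)  product (0.085645, 0.000000)
  m=+1: Y*=(-0.232805, 0.222692)  Y=(-0.040377, -0.003180)  product (0.010108, -0.008251)
Accumulated sum (0.105861, 0.000000); after 4π/(2l+1) scaling, (0.443430, 0.000000) ⇒ P_1 = 0.443430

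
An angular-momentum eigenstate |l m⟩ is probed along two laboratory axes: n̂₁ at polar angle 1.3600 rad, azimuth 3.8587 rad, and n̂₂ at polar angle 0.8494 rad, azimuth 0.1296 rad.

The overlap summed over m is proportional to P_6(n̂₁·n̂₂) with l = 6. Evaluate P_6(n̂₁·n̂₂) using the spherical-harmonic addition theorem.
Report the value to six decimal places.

Expand P_6 via completeness: Σ_{m} conj(Y_{6,m}) at Ω₁ times Y_{6,m} at Ω₂ —
  [-6]  conj(Y_{6,-6})(Ω₁) = -0.16826 - 0.38741j ; Y_{6,-6}(Ω₂) = 0.06170 - 0.06075j ; Δ = -0.03392 - 0.01368j
  [-5]  conj(Y_{6,-5})(Ω₁) = 0.28273 + 0.13447j ; Y_{6,-5}(Ω₂) = 0.21034 - 0.15924j ; Δ = 0.08088 - 0.01674j
  [-4]  conj(Y_{6,-4})(Ω₁) = 0.16285 - 0.04562j ; Y_{6,-4}(Ω₂) = 0.37417 - 0.21344j ; Δ = 0.05119 - 0.05183j
  [-3]  conj(Y_{6,-3})(Ω₁) = -0.17603 + 0.26838j ; Y_{6,-3}(Ω₂) = 0.30302 - 0.12413j ; Δ = -0.02003 + 0.10317j
  [-2]  conj(Y_{6,-2})(Ω₁) = 0.01167 + 0.08491j ; Y_{6,-2}(Ω₂) = -0.10170 + 0.02697j ; Δ = -0.00348 - 0.00832j
  [-1]  conj(Y_{6,-1})(Ω₁) = -0.23824 - 0.20773j ; Y_{6,-1}(Ω₂) = -0.36609 + 0.04771j ; Δ = 0.09713 + 0.06468j
  [+0]  conj(Y_{6,0})(Ω₁) = -0.06277 + 0.00000j ; Y_{6,0}(Ω₂) = 0.00247 + 0.00000j ; Δ = -0.00016 + 0.00000j
  [+1]  conj(Y_{6,1})(Ω₁) = 0.23824 - 0.20773j ; Y_{6,1}(Ω₂) = 0.36609 + 0.04771j ; Δ = 0.09713 - 0.06468j
  [+2]  conj(Y_{6,2})(Ω₁) = 0.01167 - 0.08491j ; Y_{6,2}(Ω₂) = -0.10170 - 0.02697j ; Δ = -0.00348 + 0.00832j
  [+3]  conj(Y_{6,3})(Ω₁) = 0.17603 + 0.26838j ; Y_{6,3}(Ω₂) = -0.30302 - 0.12413j ; Δ = -0.02003 - 0.10317j
  [+4]  conj(Y_{6,4})(Ω₁) = 0.16285 + 0.04562j ; Y_{6,4}(Ω₂) = 0.37417 + 0.21344j ; Δ = 0.05119 + 0.05183j
  [+5]  conj(Y_{6,5})(Ω₁) = -0.28273 + 0.13447j ; Y_{6,5}(Ω₂) = -0.21034 - 0.15924j ; Δ = 0.08088 + 0.01674j
  [+6]  conj(Y_{6,6})(Ω₁) = -0.16826 + 0.38741j ; Y_{6,6}(Ω₂) = 0.06170 + 0.06075j ; Δ = -0.03392 + 0.01368j
Σ over m = 0.34341 + 0.00000j; ×(4π/13) → 0.33195 + 0.00000j. Real part: 0.331954

0.331954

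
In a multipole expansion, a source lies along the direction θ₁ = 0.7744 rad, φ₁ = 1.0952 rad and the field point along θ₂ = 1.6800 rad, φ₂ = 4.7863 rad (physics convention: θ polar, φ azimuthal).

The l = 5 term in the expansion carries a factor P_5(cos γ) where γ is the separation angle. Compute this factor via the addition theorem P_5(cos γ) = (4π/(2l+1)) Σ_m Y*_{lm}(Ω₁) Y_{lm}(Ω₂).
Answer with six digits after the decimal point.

Summing Y*_{l m}(θ₁,φ₁)·Y_{l m}(θ₂,φ₂) over m ∈ [−5, 5]; prefactor 4π/(2·5+1) = 1.142397:
  m=-5: Y*=0.05367 - 0.05606j  Y=0.16271 + 0.42006j  product 0.03228 + 0.01342j
  m=-4: Y*=-0.08167 - 0.23722j  Y=-0.14941 + 0.04551j  product 0.02300 + 0.03173j
  m=-3: Y*=-0.42134 - 0.06110j  Y=0.06674 + 0.29604j  product -0.01003 - 0.12881j
  m=-2: Y*=-0.18336 + 0.25706j  Y=-0.17409 + 0.02592j  product 0.02526 - 0.04951j
  m=-1: Y*=-0.06876 - 0.13350j  Y=0.01967 + 0.26565j  product 0.03411 - 0.02089j
  m=+0: Y*=-0.36110 + 0.00000j  Y=-0.18071 + 0.00000j  product 0.06525 + 0.00000j
  m=+1: Y*=0.06876 - 0.13350j  Y=-0.01967 + 0.26565j  product 0.03411 + 0.02089j
  m=+2: Y*=-0.18336 - 0.25706j  Y=-0.17409 - 0.02592j  product 0.02526 + 0.04951j
  m=+3: Y*=0.42134 - 0.06110j  Y=-0.06674 + 0.29604j  product -0.01003 + 0.12881j
  m=+4: Y*=-0.08167 + 0.23722j  Y=-0.14941 - 0.04551j  product 0.02300 - 0.03173j
  m=+5: Y*=-0.05367 - 0.05606j  Y=-0.16271 + 0.42006j  product 0.03228 - 0.01342j
Total Σ_m = 0.27449 + 0.00000j. Multiply by 1.142397: 0.31357 + 0.00000j. P_5(cos γ) = 0.313573

0.313573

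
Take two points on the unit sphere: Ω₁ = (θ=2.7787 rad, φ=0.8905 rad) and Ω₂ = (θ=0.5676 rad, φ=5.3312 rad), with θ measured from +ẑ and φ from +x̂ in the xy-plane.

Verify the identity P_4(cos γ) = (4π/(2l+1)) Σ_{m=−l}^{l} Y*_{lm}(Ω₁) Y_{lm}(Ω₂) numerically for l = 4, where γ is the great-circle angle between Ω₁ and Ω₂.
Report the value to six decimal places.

-0.094871

Addition theorem: P_4(cos γ) = (4π/9) Σ_m Y*_{lm}(Ω₁) Y_{lm}(Ω₂), m = −4…4:
  [-4]  conj(Y_{4,-4})(Ω₁) = (-0.006415, -0.002868) ; Y_{4,-4}(Ω₂) = (-0.029059, -0.022850) ; Δ = (0.000121, 0.000230)
  [-3]  conj(Y_{4,-3})(Ω₁) = (0.046665, -0.023710) ; Y_{4,-3}(Ω₂) = (-0.157346, 0.046207) ; Δ = (-0.006247, 0.005887)
  [-2]  conj(Y_{4,-2})(Ω₁) = (-0.045016, 0.210990) ; Y_{4,-2}(Ω₂) = (-0.125749, 0.363357) ; Δ = (-0.071004, -0.042889)
  [-1]  conj(Y_{4,-1})(Ω₁) = (-0.307915, -0.380540) ; Y_{4,-1}(Ω₂) = (0.245914, 0.345329) ; Δ = (0.055691, -0.199912)
  [+0]  conj(Y_{4,0})(Ω₁) = (0.371870, -0.000000) ; Y_{4,0}(Ω₂) = (-0.067412, 0.000000) ; Δ = (-0.025068, 0.000000)
  [+1]  conj(Y_{4,1})(Ω₁) = (0.307915, -0.380540) ; Y_{4,1}(Ω₂) = (-0.245914, 0.345329) ; Δ = (0.055691, 0.199912)
  [+2]  conj(Y_{4,2})(Ω₁) = (-0.045016, -0.210990) ; Y_{4,2}(Ω₂) = (-0.125749, -0.363357) ; Δ = (-0.071004, 0.042889)
  [+3]  conj(Y_{4,3})(Ω₁) = (-0.046665, -0.023710) ; Y_{4,3}(Ω₂) = (0.157346, 0.046207) ; Δ = (-0.006247, -0.005887)
  [+4]  conj(Y_{4,4})(Ω₁) = (-0.006415, 0.002868) ; Y_{4,4}(Ω₂) = (-0.029059, 0.022850) ; Δ = (0.000121, -0.000230)
Total Σ_m = (-0.067947, 0.000000). Multiply by 1.396263: (-0.094871, 0.000000). P_4(cos γ) = -0.094871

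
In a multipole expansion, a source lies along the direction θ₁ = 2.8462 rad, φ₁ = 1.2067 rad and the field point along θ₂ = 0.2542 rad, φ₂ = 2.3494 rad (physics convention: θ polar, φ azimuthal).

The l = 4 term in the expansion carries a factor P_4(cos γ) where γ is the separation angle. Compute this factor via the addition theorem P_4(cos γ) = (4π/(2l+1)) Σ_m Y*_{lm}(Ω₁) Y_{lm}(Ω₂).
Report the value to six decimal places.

Addition theorem: P_4(cos γ) = (4π/9) Σ_m Y*_{lm}(Ω₁) Y_{lm}(Ω₂), m = −4…4:
  m=-4: +0.000363-0.003158i × -0.001769-0.000048i = -0.000001+0.000006i  (running Σ = -0.000001+0.000006i)
  m=-3: +0.026225+0.013603i × +0.013897-0.013342i = +0.000546-0.000161i  (running Σ = +0.000545-0.000155i)
  m=-2: -0.114407+0.102013i × -0.001598+0.117552i = -0.011809-0.013612i  (running Σ = -0.011264-0.013767i)
  m=-1: -0.159844-0.419443i × -0.287662-0.291598i = -0.076328+0.167268i  (running Σ = -0.087592+0.153501i)
  m=0: +0.514271-0.000000i × +0.593505+0.000000i = +0.305222+0.000000i  (running Σ = +0.217631+0.153501i)
  m=1: +0.159844-0.419443i × +0.287662-0.291598i = -0.076328-0.167268i  (running Σ = +0.141303-0.013767i)
  m=2: -0.114407-0.102013i × -0.001598-0.117552i = -0.011809+0.013612i  (running Σ = +0.129494-0.000155i)
  m=3: -0.026225+0.013603i × -0.013897-0.013342i = +0.000546+0.000161i  (running Σ = +0.130040+0.000006i)
  m=4: +0.000363+0.003158i × -0.001769+0.000048i = -0.000001-0.000006i  (running Σ = +0.130039+0.000000i)
Total Σ_m = +0.130039+0.000000i. Multiply by 1.396263: +0.181569+0.000000i. P_4(cos γ) = 0.181569

0.181569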